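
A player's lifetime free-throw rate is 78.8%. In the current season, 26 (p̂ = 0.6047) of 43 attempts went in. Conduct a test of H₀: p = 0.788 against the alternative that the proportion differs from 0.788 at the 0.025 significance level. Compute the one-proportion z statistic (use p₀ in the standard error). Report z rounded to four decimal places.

z = -2.9416

p̂ = 26/43 = 0.604651.
Standard error under H₀: √(0.788×0.212/43) = 0.062330.
z = (0.604651 − 0.788)/0.062330 = -0.183349/0.062330 = -2.9416.
Two-sided p-value ≈ 2·Φ(−2.942) = 0.0033. With α = 0.025, reject H₀.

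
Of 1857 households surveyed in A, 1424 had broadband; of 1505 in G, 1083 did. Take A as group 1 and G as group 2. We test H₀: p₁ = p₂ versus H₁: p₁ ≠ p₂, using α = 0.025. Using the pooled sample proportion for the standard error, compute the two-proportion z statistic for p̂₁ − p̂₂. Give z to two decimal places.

p̂₁ = 1424/1857 ≈ 0.7668, p̂₂ = 1083/1505 ≈ 0.7196.
Pooled p̂ = (1424+1083)/(1857+1505) = 2507/3362 = 0.7457.
SE = √(0.189638 × 0.00120295) = 0.0151.
z = (0.7668 − 0.7196)/0.0151 = 0.0472/0.0151 = 3.13.
Two-sided p-value ≈ 2·Φ(−3.127) = 0.0018. With α = 0.025, reject H₀.

z = 3.13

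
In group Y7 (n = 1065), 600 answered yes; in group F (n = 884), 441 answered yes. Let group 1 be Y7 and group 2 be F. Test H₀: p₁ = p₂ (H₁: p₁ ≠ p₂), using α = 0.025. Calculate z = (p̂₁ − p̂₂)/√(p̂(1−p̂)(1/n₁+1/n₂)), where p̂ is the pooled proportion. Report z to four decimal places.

p̂₁ = 600/1065 ≈ 0.563380, p̂₂ = 441/884 ≈ 0.498869.
Pooled p̂ = (600+441)/(1065+884) = 1041/1949 = 0.534120.
SE = √(p̂(1−p̂)(1/n₁+1/n₂)) = √(0.534120·0.465880·0.00207019) = √(0.000515137) = 0.022697.
z = (0.563380 − 0.498869)/0.022697 = 0.064511/0.022697 = 2.8423.
Two-sided p-value ≈ 2·Φ(−2.842) = 0.0045; since p < α = 0.025, reject H₀.

z = 2.8423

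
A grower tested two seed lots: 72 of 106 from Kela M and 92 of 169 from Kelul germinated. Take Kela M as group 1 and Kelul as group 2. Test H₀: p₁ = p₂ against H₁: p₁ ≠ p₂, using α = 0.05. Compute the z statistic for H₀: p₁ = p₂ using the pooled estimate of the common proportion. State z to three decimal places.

z = 2.219

p̂₁ = 72/106 = 0.67925, p̂₂ = 92/169 = 0.54438.
Pooled p̂ = (72+92)/(106+169) = 164/275 = 0.59636.
SE = √(p̂(1−p̂)(1/n₁+1/n₂)) = √(0.59636·0.40364·0.0153511) = √(0.00369523) = 0.06079.
z = (0.67925 − 0.54438)/0.06079 = 0.13487/0.06079 = 2.219.
Two-sided p-value ≈ 2·Φ(−2.219) = 0.0265, so at α = 0.05 we reject H₀.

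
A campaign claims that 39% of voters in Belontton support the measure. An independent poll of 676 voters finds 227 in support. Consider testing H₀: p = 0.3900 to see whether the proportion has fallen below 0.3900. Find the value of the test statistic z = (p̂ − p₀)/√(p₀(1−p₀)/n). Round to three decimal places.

z = -2.889

p̂ = 227/676 = 0.33580.
Under H₀, SE = √(0.39·0.61/676) = √(0.000351923) = 0.01876.
z = (0.33580 − 0.39)/0.01876 = -0.05420/0.01876 = -2.889.
p-value = P(Z < -2.889) ≈ 0.0019.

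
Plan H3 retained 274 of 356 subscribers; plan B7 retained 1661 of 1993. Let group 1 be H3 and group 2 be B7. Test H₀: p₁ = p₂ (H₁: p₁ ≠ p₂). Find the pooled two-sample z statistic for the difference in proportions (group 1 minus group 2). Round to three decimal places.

p̂₁ = 274/356 = 0.769663, p̂₂ = 1661/1993 = 0.833417.
Pooled p̂ = (274+1661)/(356+1993) = 1935/2349 = 0.823755.
SE = √(0.145183 × 0.00331074) = 0.021924.
z = (0.769663 − 0.833417)/0.021924 = -0.063754/0.021924 = -2.908.

z = -2.908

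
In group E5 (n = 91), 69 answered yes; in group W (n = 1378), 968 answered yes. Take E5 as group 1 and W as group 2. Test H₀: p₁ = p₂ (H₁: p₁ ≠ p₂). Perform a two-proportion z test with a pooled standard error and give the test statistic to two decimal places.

p̂₁ = 69/91 = 0.7582, p̂₂ = 968/1378 = 0.7025.
Pooled p̂ = (69+968)/(91+1378) = 1037/1469 = 0.7059.
SE = √(0.207596 × 0.0117147) = 0.0493.
z = (0.7582 − 0.7025)/0.0493 = 0.0557/0.0493 = 1.13.
p-value = 2·P(Z > 1.131) ≈ 0.2581.

z = 1.13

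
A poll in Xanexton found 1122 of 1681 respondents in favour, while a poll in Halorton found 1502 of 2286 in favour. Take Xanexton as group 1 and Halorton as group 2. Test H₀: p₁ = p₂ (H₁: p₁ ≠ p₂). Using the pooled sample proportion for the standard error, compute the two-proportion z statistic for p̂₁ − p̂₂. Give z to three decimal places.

z = 0.685

p̂₁ = 1122/1681 = 0.667460, p̂₂ = 1502/2286 = 0.657043.
Pooled p̂ = (1122+1502)/(1681+2286) = 2624/3967 = 0.661457.
SE = √(0.223932 × 0.00103233) = 0.015204.
z = (0.667460 − 0.657043)/0.015204 = 0.010417/0.015204 = 0.685.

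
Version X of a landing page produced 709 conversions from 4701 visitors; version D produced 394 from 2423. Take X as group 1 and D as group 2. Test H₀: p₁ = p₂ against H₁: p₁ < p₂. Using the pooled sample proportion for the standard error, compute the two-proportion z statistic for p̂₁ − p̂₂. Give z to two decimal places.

p̂₁ = 709/4701 ≈ 0.15082, p̂₂ = 394/2423 ≈ 0.16261.
Pooled p̂ = (709+394)/(4701+2423) = 1103/7124 = 0.15483.
SE = √(0.130857 × 0.000625432) = 0.00905.
z = (0.15082 − 0.16261)/0.00905 = -0.01179/0.00905 = -1.30.
p-value = P(Z < -1.303) ≈ 0.0963.

z = -1.30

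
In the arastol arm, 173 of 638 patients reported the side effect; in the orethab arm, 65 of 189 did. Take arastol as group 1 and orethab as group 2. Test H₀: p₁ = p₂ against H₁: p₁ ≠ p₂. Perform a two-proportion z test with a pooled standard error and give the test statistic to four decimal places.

z = -1.9405

p̂₁ = 173/638 = 0.271160, p̂₂ = 65/189 = 0.343915.
Pooled p̂ = (173+65)/(638+189) = 238/827 = 0.287787.
SE = √(p̂(1−p̂)(1/n₁+1/n₂)) = √(0.287787·0.712213·0.0068584) = √(0.00140574) = 0.037493.
z = (0.271160 − 0.343915)/0.037493 = -0.072755/0.037493 = -1.9405.
p-value = 2·P(Z > 1.940) ≈ 0.0523.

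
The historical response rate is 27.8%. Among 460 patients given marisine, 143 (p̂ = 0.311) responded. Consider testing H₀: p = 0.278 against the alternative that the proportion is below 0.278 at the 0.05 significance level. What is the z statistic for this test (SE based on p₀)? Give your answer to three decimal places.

z = 1.574

p̂ = 143/460 ≈ 0.310870.
Under H₀, SE = √(0.278·0.722/460) = √(0.000436339) = 0.020889.
z = (0.310870 − 0.278)/0.020889 = 0.032870/0.020889 = 1.574.
p-value = P(Z < 1.574) ≈ 0.9422, so at α = 0.05 we fail to reject H₀.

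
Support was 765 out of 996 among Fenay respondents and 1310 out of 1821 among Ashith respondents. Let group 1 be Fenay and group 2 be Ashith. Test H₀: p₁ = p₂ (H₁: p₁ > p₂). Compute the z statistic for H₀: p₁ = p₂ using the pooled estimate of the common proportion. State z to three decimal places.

p̂₁ = 765/996 ≈ 0.76807, p̂₂ = 1310/1821 ≈ 0.71938.
Pooled p̂ = (765+1310)/(996+1821) = 2075/2817 = 0.73660.
SE = √(0.194021 × 0.00155316) = 0.01736.
z = (0.76807 − 0.71938)/0.01736 = 0.04869/0.01736 = 2.805.
p-value = P(Z > 2.805) ≈ 0.0025.

z = 2.805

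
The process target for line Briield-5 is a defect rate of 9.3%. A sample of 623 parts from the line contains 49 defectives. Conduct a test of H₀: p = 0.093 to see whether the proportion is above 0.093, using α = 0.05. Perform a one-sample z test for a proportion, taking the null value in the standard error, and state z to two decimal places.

p̂ = 49/623 ≈ 0.0787.
Standard error under H₀: √(0.093×0.907/623) = 0.0116.
z = (0.0787 − 0.093)/0.0116 = -0.0143/0.0116 = -1.23.
p-value = P(Z > -1.233) ≈ 0.8912, so at α = 0.05 we fail to reject H₀.

z = -1.23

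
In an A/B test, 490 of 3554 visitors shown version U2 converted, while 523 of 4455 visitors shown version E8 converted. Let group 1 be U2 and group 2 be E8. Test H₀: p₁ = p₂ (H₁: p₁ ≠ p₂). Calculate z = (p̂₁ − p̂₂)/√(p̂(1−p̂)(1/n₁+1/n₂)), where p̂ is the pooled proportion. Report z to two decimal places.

p̂₁ = 490/3554 ≈ 0.13787, p̂₂ = 523/4455 ≈ 0.11740.
Pooled p̂ = (490+523)/(3554+4455) = 1013/8009 = 0.12648.
SE = √(0.110485 × 0.00050584) = 0.00748.
z = (0.13787 − 0.11740)/0.00748 = 0.02047/0.00748 = 2.74.

z = 2.74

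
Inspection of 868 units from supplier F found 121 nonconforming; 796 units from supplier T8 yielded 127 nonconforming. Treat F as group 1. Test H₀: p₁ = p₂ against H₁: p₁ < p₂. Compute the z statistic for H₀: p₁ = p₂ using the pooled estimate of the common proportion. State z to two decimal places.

z = -1.15

p̂₁ = 121/868 = 0.1394, p̂₂ = 127/796 = 0.1595.
Pooled p̂ = (121+127)/(868+796) = 248/1664 = 0.1490.
SE = √(p̂(1−p̂)(1/n₁+1/n₂)) = √(0.1490·0.8510·0.00240836) = √(0.000305442) = 0.0175.
z = (0.1394 − 0.1595)/0.0175 = -0.0201/0.0175 = -1.15.
p-value = P(Z < -1.153) ≈ 0.1245.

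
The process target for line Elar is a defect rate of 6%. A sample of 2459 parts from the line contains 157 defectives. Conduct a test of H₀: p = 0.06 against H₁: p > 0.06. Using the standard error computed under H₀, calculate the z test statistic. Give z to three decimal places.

p̂ = 157/2459 = 0.063847.
SE = √(p₀(1−p₀)/n) = √(0.0564/2459) = 0.004789.
z = (0.063847 − 0.06)/0.004789 = 0.003847/0.004789 = 0.803.

z = 0.803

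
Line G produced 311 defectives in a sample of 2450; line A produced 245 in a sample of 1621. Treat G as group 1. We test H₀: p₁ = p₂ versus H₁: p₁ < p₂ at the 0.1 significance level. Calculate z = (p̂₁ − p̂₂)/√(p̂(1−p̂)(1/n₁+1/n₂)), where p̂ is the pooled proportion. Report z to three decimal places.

z = -2.201

p̂₁ = 311/2450 = 0.126939, p̂₂ = 245/1621 = 0.151141.
Pooled p̂ = (311+245)/(2450+1621) = 556/4071 = 0.136576.
SE = √(p̂(1−p̂)(1/n₁+1/n₂)) = √(0.136576·0.863424·0.00102507) = √(0.000120879) = 0.010994.
z = (0.126939 − 0.151141)/0.010994 = -0.024202/0.010994 = -2.201.
p-value = P(Z < -2.201) ≈ 0.0139. With α = 0.1, reject H₀.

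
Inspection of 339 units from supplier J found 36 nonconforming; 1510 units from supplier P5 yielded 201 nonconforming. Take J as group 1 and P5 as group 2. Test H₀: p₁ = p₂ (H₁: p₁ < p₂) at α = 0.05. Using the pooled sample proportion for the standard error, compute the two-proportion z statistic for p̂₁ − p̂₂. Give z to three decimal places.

z = -1.340

p̂₁ = 36/339 ≈ 0.10619, p̂₂ = 201/1510 ≈ 0.13311.
Pooled p̂ = (36+201)/(339+1510) = 237/1849 = 0.12818.
SE = √(p̂(1−p̂)(1/n₁+1/n₂)) = √(0.12818·0.87182·0.0036121) = √(0.000403645) = 0.02009.
z = (0.10619 − 0.13311)/0.02009 = -0.02692/0.02009 = -1.340.
p-value = P(Z < -1.340) ≈ 0.0902; since p > α = 0.05, fail to reject H₀.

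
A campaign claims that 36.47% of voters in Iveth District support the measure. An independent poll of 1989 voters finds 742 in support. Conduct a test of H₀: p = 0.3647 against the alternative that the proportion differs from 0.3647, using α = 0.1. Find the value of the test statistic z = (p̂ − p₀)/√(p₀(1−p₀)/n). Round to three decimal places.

p̂ = 742/1989 ≈ 0.37305.
Under H₀, SE = √(0.3647·0.6353/1989) = √(0.000116488) = 0.01079.
z = (0.37305 − 0.3647)/0.01079 = 0.00835/0.01079 = 0.774.
p-value = 2·P(Z > 0.774) ≈ 0.4390; since p > α = 0.1, fail to reject H₀.

z = 0.774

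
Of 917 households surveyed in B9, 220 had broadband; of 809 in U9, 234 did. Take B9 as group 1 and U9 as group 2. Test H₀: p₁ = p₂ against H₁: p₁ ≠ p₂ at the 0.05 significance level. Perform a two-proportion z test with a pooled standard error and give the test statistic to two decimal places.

p̂₁ = 220/917 ≈ 0.23991, p̂₂ = 234/809 ≈ 0.28925.
Pooled p̂ = (220+234)/(917+809) = 454/1726 = 0.26304.
SE = √(p̂(1−p̂)(1/n₁+1/n₂)) = √(0.26304·0.73696·0.00232661) = √(0.000451008) = 0.02124.
z = (0.23991 − 0.28925)/0.02124 = -0.04934/0.02124 = -2.32.
p-value = 2·P(Z > 2.323) ≈ 0.0202, so at α = 0.05 we reject H₀.

z = -2.32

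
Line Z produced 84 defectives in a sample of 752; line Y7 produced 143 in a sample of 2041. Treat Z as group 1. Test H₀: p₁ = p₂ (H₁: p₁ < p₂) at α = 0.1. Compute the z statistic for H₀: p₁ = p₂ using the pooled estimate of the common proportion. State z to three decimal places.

p̂₁ = 84/752 = 0.111702, p̂₂ = 143/2041 = 0.070064.
Pooled p̂ = (84+143)/(752+2041) = 227/2793 = 0.081275.
SE = √(0.0746691 × 0.00181974) = 0.011657.
z = (0.111702 − 0.070064)/0.011657 = 0.041638/0.011657 = 3.572.
p-value = P(Z < 3.572) ≈ 0.9998, so at α = 0.1 we fail to reject H₀.

z = 3.572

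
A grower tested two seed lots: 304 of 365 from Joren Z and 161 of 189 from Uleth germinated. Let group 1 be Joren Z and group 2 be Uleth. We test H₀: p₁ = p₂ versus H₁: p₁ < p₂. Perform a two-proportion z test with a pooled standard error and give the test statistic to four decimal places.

z = -0.5766

p̂₁ = 304/365 = 0.832877, p̂₂ = 161/189 = 0.851852.
Pooled p̂ = (304+161)/(365+189) = 465/554 = 0.839350.
SE = √(0.134841 × 0.00803073) = 0.032907.
z = (0.832877 − 0.851852)/0.032907 = -0.018975/0.032907 = -0.5766.
p-value = P(Z < -0.577) ≈ 0.2821.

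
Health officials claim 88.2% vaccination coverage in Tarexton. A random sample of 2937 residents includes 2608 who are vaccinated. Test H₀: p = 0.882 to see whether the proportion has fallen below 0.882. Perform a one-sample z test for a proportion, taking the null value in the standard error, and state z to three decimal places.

p̂ = 2608/2937 = 0.88798.
Standard error under H₀: √(0.882×0.118/2937) = 0.00595.
z = (0.88798 − 0.882)/0.00595 = 0.00598/0.00595 = 1.005.
p-value = P(Z < 1.005) ≈ 0.8425.

z = 1.005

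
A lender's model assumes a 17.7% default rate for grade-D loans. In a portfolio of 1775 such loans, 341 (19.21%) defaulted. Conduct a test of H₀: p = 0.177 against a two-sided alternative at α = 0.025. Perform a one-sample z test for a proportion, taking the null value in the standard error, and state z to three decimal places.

p̂ = 341/1775 ≈ 0.19211.
SE = √(p₀(1−p₀)/n) = √(0.14567/1775) = 0.00906.
z = (0.19211 − 0.177)/0.00906 = 0.01511/0.00906 = 1.668.
Two-sided p-value ≈ 2·Φ(−1.668) = 0.0953, so at α = 0.025 we fail to reject H₀.

z = 1.668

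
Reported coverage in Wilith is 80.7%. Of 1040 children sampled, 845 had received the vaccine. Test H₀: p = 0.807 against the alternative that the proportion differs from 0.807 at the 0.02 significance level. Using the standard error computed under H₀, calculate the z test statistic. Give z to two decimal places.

z = 0.45

p̂ = 845/1040 = 0.8125.
SE = √(p₀(1−p₀)/n) = √(0.15575/1040) = 0.0122.
z = (0.8125 − 0.807)/0.0122 = 0.0055/0.0122 = 0.45.
p-value = 2·P(Z > 0.449) ≈ 0.6531. With α = 0.02, fail to reject H₀.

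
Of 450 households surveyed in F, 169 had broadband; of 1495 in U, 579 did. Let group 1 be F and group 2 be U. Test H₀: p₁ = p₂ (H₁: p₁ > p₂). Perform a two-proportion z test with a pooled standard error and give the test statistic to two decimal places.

p̂₁ = 169/450 ≈ 0.3756, p̂₂ = 579/1495 ≈ 0.3873.
Pooled p̂ = (169+579)/(450+1495) = 748/1945 = 0.3846.
SE = √(0.236677 × 0.00289112) = 0.0262.
z = (0.3756 − 0.3873)/0.0262 = -0.0117/0.0262 = -0.45.

z = -0.45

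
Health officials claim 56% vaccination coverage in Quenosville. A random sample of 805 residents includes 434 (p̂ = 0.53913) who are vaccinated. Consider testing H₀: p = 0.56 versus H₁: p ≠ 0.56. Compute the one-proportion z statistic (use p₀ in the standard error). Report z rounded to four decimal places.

z = -1.1929

p̂ = 434/805 ≈ 0.539130.
SE = √(p₀(1−p₀)/n) = √(0.2464/805) = 0.017495.
z = (0.539130 − 0.56)/0.017495 = -0.020870/0.017495 = -1.1929.
p-value = 2·P(Z > 1.193) ≈ 0.2329.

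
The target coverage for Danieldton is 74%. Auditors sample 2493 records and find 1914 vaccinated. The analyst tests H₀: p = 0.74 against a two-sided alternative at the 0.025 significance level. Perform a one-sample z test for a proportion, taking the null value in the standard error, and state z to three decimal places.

z = 3.159

p̂ = 1914/2493 = 0.767750.
Under H₀, SE = √(0.74·0.26/2493) = √(7.71761e-05) = 0.008785.
z = (0.767750 − 0.74)/0.008785 = 0.027750/0.008785 = 3.159.
Two-sided p-value ≈ 2·Φ(−3.159) = 0.0016. With α = 0.025, reject H₀.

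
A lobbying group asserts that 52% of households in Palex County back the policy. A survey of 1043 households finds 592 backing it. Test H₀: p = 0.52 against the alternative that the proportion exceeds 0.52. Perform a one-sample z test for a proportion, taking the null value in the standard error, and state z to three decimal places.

z = 3.077

p̂ = 592/1043 = 0.5675935.
Standard error under H₀: √(0.52×0.48/1043) = 0.0154696.
z = (0.5675935 − 0.52)/0.0154696 = 0.0475935/0.0154696 = 3.077.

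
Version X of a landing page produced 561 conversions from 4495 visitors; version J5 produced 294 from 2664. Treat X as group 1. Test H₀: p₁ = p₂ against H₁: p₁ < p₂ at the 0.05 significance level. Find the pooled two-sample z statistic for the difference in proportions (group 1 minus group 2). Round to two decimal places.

p̂₁ = 561/4495 ≈ 0.1248, p̂₂ = 294/2664 ≈ 0.1104.
Pooled p̂ = (561+294)/(4495+2664) = 855/7159 = 0.1194.
SE = √(p̂(1−p̂)(1/n₁+1/n₂)) = √(0.1194·0.8806·0.000597845) = √(6.28733e-05) = 0.0079.
z = (0.1248 − 0.1104)/0.0079 = 0.0144/0.0079 = 1.82.
p-value = P(Z < 1.822) ≈ 0.9658, so at α = 0.05 we fail to reject H₀.

z = 1.82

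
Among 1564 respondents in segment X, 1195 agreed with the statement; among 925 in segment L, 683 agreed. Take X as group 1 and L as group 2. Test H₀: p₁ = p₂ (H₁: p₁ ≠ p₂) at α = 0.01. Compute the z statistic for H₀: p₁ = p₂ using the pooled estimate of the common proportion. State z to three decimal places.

z = 1.439

p̂₁ = 1195/1564 ≈ 0.76407, p̂₂ = 683/925 ≈ 0.73838.
Pooled p̂ = (1195+683)/(1564+925) = 1878/2489 = 0.75452.
SE = √(0.18522 × 0.00172047) = 0.01785.
z = (0.76407 − 0.73838)/0.01785 = 0.02569/0.01785 = 1.439.
p-value = 2·P(Z > 1.439) ≈ 0.1501, so at α = 0.01 we fail to reject H₀.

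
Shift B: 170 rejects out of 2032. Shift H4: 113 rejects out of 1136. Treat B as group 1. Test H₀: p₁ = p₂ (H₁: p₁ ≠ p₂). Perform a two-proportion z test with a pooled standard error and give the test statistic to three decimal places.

p̂₁ = 170/2032 = 0.08366, p̂₂ = 113/1136 = 0.09947.
Pooled p̂ = (170+113)/(2032+1136) = 283/3168 = 0.08933.
SE = √(0.0813508 × 0.00137241) = 0.01057.
z = (0.08366 − 0.09947)/0.01057 = -0.01581/0.01057 = -1.496.

z = -1.496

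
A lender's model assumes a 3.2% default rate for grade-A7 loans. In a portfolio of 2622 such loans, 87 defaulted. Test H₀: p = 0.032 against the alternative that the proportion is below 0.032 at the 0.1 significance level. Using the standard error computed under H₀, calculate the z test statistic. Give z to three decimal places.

p̂ = 87/2622 = 0.033181.
Under H₀, SE = √(0.032·0.968/2622) = √(1.18139e-05) = 0.003437.
z = (0.033181 − 0.032)/0.003437 = 0.001181/0.003437 = 0.344.
p-value = P(Z < 0.344) ≈ 0.6344; since p > α = 0.1, fail to reject H₀.

z = 0.344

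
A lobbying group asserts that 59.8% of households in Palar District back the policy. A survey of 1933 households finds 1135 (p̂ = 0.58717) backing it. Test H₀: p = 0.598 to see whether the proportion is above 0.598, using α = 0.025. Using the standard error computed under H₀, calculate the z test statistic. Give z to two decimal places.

z = -0.97

p̂ = 1135/1933 ≈ 0.58717.
Under H₀, SE = √(0.598·0.402/1933) = √(0.000124364) = 0.01115.
z = (0.58717 − 0.598)/0.01115 = -0.01083/0.01115 = -0.97.
p-value = P(Z > -0.971) ≈ 0.8343, so at α = 0.025 we fail to reject H₀.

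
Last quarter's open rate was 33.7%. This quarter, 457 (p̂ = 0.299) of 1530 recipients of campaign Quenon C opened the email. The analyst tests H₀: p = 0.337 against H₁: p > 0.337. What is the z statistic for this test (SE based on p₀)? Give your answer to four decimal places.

z = -3.1700

p̂ = 457/1530 ≈ 0.2986928.
Under H₀, SE = √(0.337·0.663/1530) = √(0.000146033) = 0.0120844.
z = (0.2986928 − 0.337)/0.0120844 = -0.0383072/0.0120844 = -3.1700.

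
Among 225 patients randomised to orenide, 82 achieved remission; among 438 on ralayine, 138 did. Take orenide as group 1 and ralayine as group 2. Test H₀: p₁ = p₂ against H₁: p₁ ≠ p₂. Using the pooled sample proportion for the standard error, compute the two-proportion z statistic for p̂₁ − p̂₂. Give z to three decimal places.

p̂₁ = 82/225 = 0.36444, p̂₂ = 138/438 = 0.31507.
Pooled p̂ = (82+138)/(225+438) = 220/663 = 0.33183.
SE = √(0.221717 × 0.00672755) = 0.03862.
z = (0.36444 − 0.31507)/0.03862 = 0.04937/0.03862 = 1.278.
p-value = 2·P(Z > 1.278) ≈ 0.2011.

z = 1.278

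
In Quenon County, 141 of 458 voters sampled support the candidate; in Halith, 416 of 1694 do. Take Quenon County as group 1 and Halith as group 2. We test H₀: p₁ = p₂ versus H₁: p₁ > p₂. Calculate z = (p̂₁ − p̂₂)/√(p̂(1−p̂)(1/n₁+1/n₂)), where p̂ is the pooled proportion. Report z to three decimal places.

z = 2.700

p̂₁ = 141/458 = 0.30786, p̂₂ = 416/1694 = 0.24557.
Pooled p̂ = (141+416)/(458+1694) = 557/2152 = 0.25883.
SE = √(0.191837 × 0.00277372) = 0.02307.
z = (0.30786 − 0.24557)/0.02307 = 0.06229/0.02307 = 2.700.
p-value = P(Z > 2.700) ≈ 0.0035.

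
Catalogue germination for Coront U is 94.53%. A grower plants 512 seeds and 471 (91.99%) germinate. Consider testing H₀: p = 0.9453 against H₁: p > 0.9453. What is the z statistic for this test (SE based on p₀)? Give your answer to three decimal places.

z = -2.525

p̂ = 471/512 = 0.91992.
SE = √(p₀(1−p₀)/n) = √(0.051708/512) = 0.01005.
z = (0.91992 − 0.9453)/0.01005 = -0.02538/0.01005 = -2.525.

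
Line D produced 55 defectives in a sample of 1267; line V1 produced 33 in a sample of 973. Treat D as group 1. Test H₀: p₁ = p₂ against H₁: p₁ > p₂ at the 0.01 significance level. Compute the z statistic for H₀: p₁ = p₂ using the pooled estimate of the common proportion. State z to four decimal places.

p̂₁ = 55/1267 ≈ 0.0434096, p̂₂ = 33/973 ≈ 0.0339157.
Pooled p̂ = (55+33)/(1267+973) = 88/2240 = 0.0392857.
SE = √(p̂(1−p̂)(1/n₁+1/n₂)) = √(0.0392857·0.9607143·0.00181702) = √(6.85784e-05) = 0.0082812.
z = (0.0434096 − 0.0339157)/0.0082812 = 0.0094939/0.0082812 = 1.1464.
p-value = P(Z > 1.146) ≈ 0.1258; since p > α = 0.01, fail to reject H₀.

z = 1.1464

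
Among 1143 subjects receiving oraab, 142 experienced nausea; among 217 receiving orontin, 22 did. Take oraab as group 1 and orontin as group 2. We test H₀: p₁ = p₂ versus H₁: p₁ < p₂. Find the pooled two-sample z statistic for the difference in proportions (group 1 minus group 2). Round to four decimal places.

p̂₁ = 142/1143 ≈ 0.124234, p̂₂ = 22/217 ≈ 0.101382.
Pooled p̂ = (142+22)/(1143+217) = 164/1360 = 0.120588.
SE = √(p̂(1−p̂)(1/n₁+1/n₂)) = √(0.120588·0.879412·0.00548319) = √(0.000581474) = 0.024114.
z = (0.124234 − 0.101382)/0.024114 = 0.022852/0.024114 = 0.9477.
p-value = P(Z < 0.948) ≈ 0.8284.

z = 0.9477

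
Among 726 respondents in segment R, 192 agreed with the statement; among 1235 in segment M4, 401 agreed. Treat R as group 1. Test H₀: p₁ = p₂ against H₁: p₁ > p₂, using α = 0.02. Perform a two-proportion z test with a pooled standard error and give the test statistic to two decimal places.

p̂₁ = 192/726 ≈ 0.2645, p̂₂ = 401/1235 ≈ 0.3247.
Pooled p̂ = (192+401)/(726+1235) = 593/1961 = 0.3024.
SE = √(0.210953 × 0.00218713) = 0.0215.
z = (0.2645 − 0.3247)/0.0215 = -0.0602/0.0215 = -2.80.
p-value = P(Z > -2.804) ≈ 0.9975; since p > α = 0.02, fail to reject H₀.

z = -2.80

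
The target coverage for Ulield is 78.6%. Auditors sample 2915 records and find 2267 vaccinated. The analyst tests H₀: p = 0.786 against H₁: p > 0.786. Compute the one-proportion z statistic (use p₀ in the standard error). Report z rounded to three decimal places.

p̂ = 2267/2915 ≈ 0.77770.
Standard error under H₀: √(0.786×0.214/2915) = 0.00760.
z = (0.77770 − 0.786)/0.00760 = -0.00830/0.00760 = -1.092.

z = -1.092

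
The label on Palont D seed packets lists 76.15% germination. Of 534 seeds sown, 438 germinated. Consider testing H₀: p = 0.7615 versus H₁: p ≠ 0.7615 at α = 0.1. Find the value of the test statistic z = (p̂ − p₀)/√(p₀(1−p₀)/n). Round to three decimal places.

p̂ = 438/534 ≈ 0.82022.
SE = √(p₀(1−p₀)/n) = √(0.18162/534) = 0.01844.
z = (0.82022 − 0.7615)/0.01844 = 0.05872/0.01844 = 3.184.
p-value = 2·P(Z > 3.184) ≈ 0.0015, so at α = 0.1 we reject H₀.

z = 3.184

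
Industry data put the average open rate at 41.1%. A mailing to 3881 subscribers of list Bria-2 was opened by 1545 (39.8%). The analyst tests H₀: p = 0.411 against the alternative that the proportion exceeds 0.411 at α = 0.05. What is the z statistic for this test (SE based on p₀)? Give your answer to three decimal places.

z = -1.634

p̂ = 1545/3881 ≈ 0.39809.
Standard error under H₀: √(0.411×0.589/3881) = 0.00790.
z = (0.39809 − 0.411)/0.00790 = -0.01291/0.00790 = -1.634.
p-value = P(Z > -1.634) ≈ 0.9489. With α = 0.05, fail to reject H₀.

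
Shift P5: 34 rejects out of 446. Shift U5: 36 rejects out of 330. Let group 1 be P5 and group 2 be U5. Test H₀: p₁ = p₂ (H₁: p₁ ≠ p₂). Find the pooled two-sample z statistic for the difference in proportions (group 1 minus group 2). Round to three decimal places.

z = -1.580

p̂₁ = 34/446 ≈ 0.07623, p̂₂ = 36/330 ≈ 0.10909.
Pooled p̂ = (34+36)/(446+330) = 70/776 = 0.09021.
SE = √(0.082069 × 0.00527246) = 0.02080.
z = (0.07623 − 0.10909)/0.02080 = -0.03286/0.02080 = -1.580.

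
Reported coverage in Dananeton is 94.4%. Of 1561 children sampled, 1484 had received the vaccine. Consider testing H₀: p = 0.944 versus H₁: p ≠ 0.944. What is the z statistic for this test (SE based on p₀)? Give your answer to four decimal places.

z = 1.1466

p̂ = 1484/1561 ≈ 0.9506726.
Standard error under H₀: √(0.944×0.056/1561) = 0.0058194.
z = (0.9506726 − 0.944)/0.0058194 = 0.0066726/0.0058194 = 1.1466.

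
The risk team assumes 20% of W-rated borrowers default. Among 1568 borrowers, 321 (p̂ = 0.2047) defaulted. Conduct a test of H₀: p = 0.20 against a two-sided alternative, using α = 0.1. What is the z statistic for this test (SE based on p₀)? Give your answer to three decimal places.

p̂ = 321/1568 ≈ 0.20472.
Under H₀, SE = √(0.2·0.8/1568) = √(0.000102041) = 0.01010.
z = (0.20472 − 0.2)/0.01010 = 0.00472/0.01010 = 0.467.
Two-sided p-value ≈ 2·Φ(−0.467) = 0.6404. With α = 0.1, fail to reject H₀.

z = 0.467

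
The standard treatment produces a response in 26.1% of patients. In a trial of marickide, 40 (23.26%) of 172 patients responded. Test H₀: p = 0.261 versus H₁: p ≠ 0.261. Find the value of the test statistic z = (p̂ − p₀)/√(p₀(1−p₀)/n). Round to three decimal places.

p̂ = 40/172 = 0.23256.
SE = √(p₀(1−p₀)/n) = √(0.19288/172) = 0.03349.
z = (0.23256 − 0.261)/0.03349 = -0.02844/0.03349 = -0.849.

z = -0.849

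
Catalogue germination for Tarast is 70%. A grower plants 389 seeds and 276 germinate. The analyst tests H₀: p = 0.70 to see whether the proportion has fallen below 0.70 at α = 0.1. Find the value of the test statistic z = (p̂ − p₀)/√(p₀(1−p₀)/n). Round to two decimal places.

z = 0.41

p̂ = 276/389 ≈ 0.7095.
Standard error under H₀: √(0.7×0.3/389) = 0.0232.
z = (0.7095 − 0.7)/0.0232 = 0.0095/0.0232 = 0.41.
p-value = P(Z < 0.409) ≈ 0.6589, so at α = 0.1 we fail to reject H₀.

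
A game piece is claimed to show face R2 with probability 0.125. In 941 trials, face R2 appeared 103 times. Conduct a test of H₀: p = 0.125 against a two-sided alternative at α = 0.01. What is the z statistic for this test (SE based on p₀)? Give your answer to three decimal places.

z = -1.442

p̂ = 103/941 ≈ 0.10946.
Under H₀, SE = √(0.125·0.875/941) = √(0.000116233) = 0.01078.
z = (0.10946 − 0.125)/0.01078 = -0.01554/0.01078 = -1.442.
Two-sided p-value ≈ 2·Φ(−1.442) = 0.1494. With α = 0.01, fail to reject H₀.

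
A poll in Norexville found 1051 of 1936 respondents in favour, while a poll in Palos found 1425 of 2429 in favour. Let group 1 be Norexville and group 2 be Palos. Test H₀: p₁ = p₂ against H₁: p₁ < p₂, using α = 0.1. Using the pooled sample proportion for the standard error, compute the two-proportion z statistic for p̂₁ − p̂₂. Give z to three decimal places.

z = -2.901

p̂₁ = 1051/1936 ≈ 0.542872, p̂₂ = 1425/2429 ≈ 0.586661.
Pooled p̂ = (1051+1425)/(1936+2429) = 2476/4365 = 0.567239.
SE = √(0.245479 × 0.000928221) = 0.015095.
z = (0.542872 − 0.586661)/0.015095 = -0.043789/0.015095 = -2.901.
p-value = P(Z < -2.901) ≈ 0.0019, so at α = 0.1 we reject H₀.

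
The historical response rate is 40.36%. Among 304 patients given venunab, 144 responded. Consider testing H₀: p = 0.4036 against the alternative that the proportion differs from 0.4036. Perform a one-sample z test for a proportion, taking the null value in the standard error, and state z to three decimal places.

p̂ = 144/304 = 0.473684.
Standard error under H₀: √(0.4036×0.5964/304) = 0.028139.
z = (0.473684 − 0.4036)/0.028139 = 0.070084/0.028139 = 2.491.

z = 2.491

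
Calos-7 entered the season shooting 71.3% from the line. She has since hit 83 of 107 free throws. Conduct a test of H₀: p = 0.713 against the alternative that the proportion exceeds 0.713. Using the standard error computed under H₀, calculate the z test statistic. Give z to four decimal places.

p̂ = 83/107 ≈ 0.775701.
SE = √(p₀(1−p₀)/n) = √(0.20463/107) = 0.043731.
z = (0.775701 − 0.713)/0.043731 = 0.062701/0.043731 = 1.4338.

z = 1.4338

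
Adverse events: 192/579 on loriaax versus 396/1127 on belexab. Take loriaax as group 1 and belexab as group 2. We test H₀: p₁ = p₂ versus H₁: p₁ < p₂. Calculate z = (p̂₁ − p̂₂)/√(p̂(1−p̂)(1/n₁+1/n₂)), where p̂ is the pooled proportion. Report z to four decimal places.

p̂₁ = 192/579 = 0.331606, p̂₂ = 396/1127 = 0.351375.
Pooled p̂ = (192+396)/(579+1127) = 588/1706 = 0.344666.
SE = √(p̂(1−p̂)(1/n₁+1/n₂)) = √(0.344666·0.655334·0.00261443) = √(0.000590524) = 0.024301.
z = (0.331606 − 0.351375)/0.024301 = -0.019769/0.024301 = -0.8135.

z = -0.8135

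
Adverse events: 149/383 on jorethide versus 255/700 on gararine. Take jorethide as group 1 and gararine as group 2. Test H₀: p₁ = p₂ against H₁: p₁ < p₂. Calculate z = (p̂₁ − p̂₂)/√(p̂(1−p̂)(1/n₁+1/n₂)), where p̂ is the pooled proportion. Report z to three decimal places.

p̂₁ = 149/383 = 0.38903, p̂₂ = 255/700 = 0.36429.
Pooled p̂ = (149+255)/(383+700) = 404/1083 = 0.37304.
SE = √(0.233881 × 0.00403954) = 0.03074.
z = (0.38903 − 0.36429)/0.03074 = 0.02474/0.03074 = 0.805.

z = 0.805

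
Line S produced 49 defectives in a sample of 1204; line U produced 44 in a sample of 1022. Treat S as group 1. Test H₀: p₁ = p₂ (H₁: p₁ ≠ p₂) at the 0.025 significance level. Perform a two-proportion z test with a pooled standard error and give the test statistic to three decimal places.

p̂₁ = 49/1204 = 0.040698, p̂₂ = 44/1022 = 0.043053.
Pooled p̂ = (49+44)/(1204+1022) = 93/2226 = 0.041779.
SE = √(0.0400335 × 0.00180904) = 0.008510.
z = (0.040698 − 0.043053)/0.008510 = -0.002355/0.008510 = -0.277.
p-value = 2·P(Z > 0.277) ≈ 0.7820. With α = 0.025, fail to reject H₀.

z = -0.277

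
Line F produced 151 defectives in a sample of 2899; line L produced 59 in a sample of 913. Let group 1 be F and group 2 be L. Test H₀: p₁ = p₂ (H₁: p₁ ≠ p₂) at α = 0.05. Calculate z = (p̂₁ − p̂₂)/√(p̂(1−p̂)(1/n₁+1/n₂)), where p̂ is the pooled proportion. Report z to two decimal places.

z = -1.45

p̂₁ = 151/2899 = 0.05209, p̂₂ = 59/913 = 0.06462.
Pooled p̂ = (151+59)/(2899+913) = 210/3812 = 0.05509.
SE = √(0.0520544 × 0.00144024) = 0.00866.
z = (0.05209 − 0.06462)/0.00866 = -0.01253/0.00866 = -1.45.
Two-sided p-value ≈ 2·Φ(−1.448) = 0.1477; since p > α = 0.05, fail to reject H₀.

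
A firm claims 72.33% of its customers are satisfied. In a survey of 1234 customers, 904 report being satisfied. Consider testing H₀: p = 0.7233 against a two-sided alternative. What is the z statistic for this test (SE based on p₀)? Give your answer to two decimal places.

z = 0.73

p̂ = 904/1234 ≈ 0.7326.
Standard error under H₀: √(0.7233×0.2767/1234) = 0.0127.
z = (0.7326 − 0.7233)/0.0127 = 0.0093/0.0127 = 0.73.
Two-sided p-value ≈ 2·Φ(−0.728) = 0.4663.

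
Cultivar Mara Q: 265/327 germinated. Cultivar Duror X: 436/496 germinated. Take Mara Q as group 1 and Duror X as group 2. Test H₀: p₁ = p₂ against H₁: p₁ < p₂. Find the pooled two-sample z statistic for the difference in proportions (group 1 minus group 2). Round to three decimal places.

p̂₁ = 265/327 = 0.81040, p̂₂ = 436/496 = 0.87903.
Pooled p̂ = (265+436)/(327+496) = 701/823 = 0.85176.
SE = √(0.126264 × 0.00507423) = 0.02531.
z = (0.81040 − 0.87903)/0.02531 = -0.06863/0.02531 = -2.712.

z = -2.712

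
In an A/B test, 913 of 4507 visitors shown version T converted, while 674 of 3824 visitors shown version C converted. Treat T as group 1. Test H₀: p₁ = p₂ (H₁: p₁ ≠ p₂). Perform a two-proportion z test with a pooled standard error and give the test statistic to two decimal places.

z = 3.05

p̂₁ = 913/4507 = 0.20257, p̂₂ = 674/3824 = 0.17626.
Pooled p̂ = (913+674)/(4507+3824) = 1587/8331 = 0.19049.
SE = √(p̂(1−p̂)(1/n₁+1/n₂)) = √(0.19049·0.80951·0.000483383) = √(7.45404e-05) = 0.00863.
z = (0.20257 − 0.17626)/0.00863 = 0.02631/0.00863 = 3.05.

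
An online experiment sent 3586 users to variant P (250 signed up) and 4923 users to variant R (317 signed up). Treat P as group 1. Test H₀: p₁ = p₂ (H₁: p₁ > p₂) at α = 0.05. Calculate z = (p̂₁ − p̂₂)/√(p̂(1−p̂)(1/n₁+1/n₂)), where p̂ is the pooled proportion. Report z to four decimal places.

z = 0.9724

p̂₁ = 250/3586 ≈ 0.069716, p̂₂ = 317/4923 ≈ 0.064392.
Pooled p̂ = (250+317)/(3586+4923) = 567/8509 = 0.066635.
SE = √(p̂(1−p̂)(1/n₁+1/n₂)) = √(0.066635·0.933365·0.00048199) = √(2.99774e-05) = 0.005475.
z = (0.069716 − 0.064392)/0.005475 = 0.005324/0.005475 = 0.9724.
p-value = P(Z > 0.972) ≈ 0.1654. With α = 0.05, fail to reject H₀.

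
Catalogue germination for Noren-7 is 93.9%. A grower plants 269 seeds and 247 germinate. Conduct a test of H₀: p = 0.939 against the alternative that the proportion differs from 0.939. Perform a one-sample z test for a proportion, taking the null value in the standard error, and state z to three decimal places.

z = -1.424

p̂ = 247/269 = 0.91822.
Under H₀, SE = √(0.939·0.061/269) = √(0.000212933) = 0.01459.
z = (0.91822 − 0.939)/0.01459 = -0.02078/0.01459 = -1.424.
p-value = 2·P(Z > 1.424) ≈ 0.1543.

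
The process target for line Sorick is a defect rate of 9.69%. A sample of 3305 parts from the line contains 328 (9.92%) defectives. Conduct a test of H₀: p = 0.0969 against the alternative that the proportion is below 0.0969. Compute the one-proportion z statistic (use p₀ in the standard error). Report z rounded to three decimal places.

z = 0.455

p̂ = 328/3305 ≈ 0.099244.
SE = √(p₀(1−p₀)/n) = √(0.08751/3305) = 0.005146.
z = (0.099244 − 0.0969)/0.005146 = 0.002344/0.005146 = 0.455.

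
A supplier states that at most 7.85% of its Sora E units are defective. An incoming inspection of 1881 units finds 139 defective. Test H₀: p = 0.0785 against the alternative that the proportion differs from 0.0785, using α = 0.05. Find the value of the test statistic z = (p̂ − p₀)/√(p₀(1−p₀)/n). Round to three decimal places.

p̂ = 139/1881 = 0.07390.
Standard error under H₀: √(0.0785×0.9215/1881) = 0.00620.
z = (0.07390 − 0.0785)/0.00620 = -0.00460/0.00620 = -0.742.
Two-sided p-value ≈ 2·Φ(−0.742) = 0.4579, so at α = 0.05 we fail to reject H₀.

z = -0.742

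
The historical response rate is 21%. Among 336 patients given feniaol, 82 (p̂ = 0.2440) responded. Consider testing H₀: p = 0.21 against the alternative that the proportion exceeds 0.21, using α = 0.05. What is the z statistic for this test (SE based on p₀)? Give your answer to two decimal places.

p̂ = 82/336 ≈ 0.2440.
Under H₀, SE = √(0.21·0.79/336) = √(0.00049375) = 0.0222.
z = (0.2440 − 0.21)/0.0222 = 0.0340/0.0222 = 1.53.
p-value = P(Z > 1.532) ≈ 0.0627. With α = 0.05, fail to reject H₀.

z = 1.53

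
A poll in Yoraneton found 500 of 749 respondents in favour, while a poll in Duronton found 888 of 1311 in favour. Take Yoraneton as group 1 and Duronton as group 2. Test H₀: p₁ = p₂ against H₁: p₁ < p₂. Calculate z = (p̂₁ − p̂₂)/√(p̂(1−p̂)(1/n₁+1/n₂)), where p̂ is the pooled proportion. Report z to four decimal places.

p̂₁ = 500/749 ≈ 0.667557, p̂₂ = 888/1311 ≈ 0.677346.
Pooled p̂ = (500+888)/(749+1311) = 1388/2060 = 0.673786.
SE = √(0.219798 × 0.00209789) = 0.021474.
z = (0.667557 − 0.677346)/0.021474 = -0.009789/0.021474 = -0.4559.
p-value = P(Z < -0.456) ≈ 0.3242.

z = -0.4559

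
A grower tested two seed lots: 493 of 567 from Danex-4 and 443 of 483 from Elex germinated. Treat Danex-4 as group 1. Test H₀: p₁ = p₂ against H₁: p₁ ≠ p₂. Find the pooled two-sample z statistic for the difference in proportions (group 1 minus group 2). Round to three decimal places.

z = -2.476

p̂₁ = 493/567 = 0.86949, p̂₂ = 443/483 = 0.91718.
Pooled p̂ = (493+443)/(567+483) = 936/1050 = 0.89143.
SE = √(p̂(1−p̂)(1/n₁+1/n₂)) = √(0.89143·0.10857·0.00383406) = √(0.000371075) = 0.01926.
z = (0.86949 − 0.91718)/0.01926 = -0.04769/0.01926 = -2.476.
p-value = 2·P(Z > 2.476) ≈ 0.0133.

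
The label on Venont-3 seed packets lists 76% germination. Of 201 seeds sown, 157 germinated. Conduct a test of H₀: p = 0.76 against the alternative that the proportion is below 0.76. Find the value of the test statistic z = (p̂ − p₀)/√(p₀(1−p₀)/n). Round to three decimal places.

z = 0.700

p̂ = 157/201 ≈ 0.78109.
SE = √(p₀(1−p₀)/n) = √(0.1824/201) = 0.03012.
z = (0.78109 − 0.76)/0.03012 = 0.02109/0.03012 = 0.700.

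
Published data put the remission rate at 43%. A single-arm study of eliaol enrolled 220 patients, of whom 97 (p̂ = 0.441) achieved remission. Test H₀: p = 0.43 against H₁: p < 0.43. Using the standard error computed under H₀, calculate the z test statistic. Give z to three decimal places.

z = 0.327

p̂ = 97/220 ≈ 0.44091.
Under H₀, SE = √(0.43·0.57/220) = √(0.00111409) = 0.03338.
z = (0.44091 − 0.43)/0.03338 = 0.01091/0.03338 = 0.327.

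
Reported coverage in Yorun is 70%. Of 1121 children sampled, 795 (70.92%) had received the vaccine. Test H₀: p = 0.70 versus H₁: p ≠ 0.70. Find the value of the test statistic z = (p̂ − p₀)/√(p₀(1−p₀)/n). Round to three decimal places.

p̂ = 795/1121 = 0.70919.
Standard error under H₀: √(0.7×0.3/1121) = 0.01369.
z = (0.70919 − 0.7)/0.01369 = 0.00919/0.01369 = 0.671.

z = 0.671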